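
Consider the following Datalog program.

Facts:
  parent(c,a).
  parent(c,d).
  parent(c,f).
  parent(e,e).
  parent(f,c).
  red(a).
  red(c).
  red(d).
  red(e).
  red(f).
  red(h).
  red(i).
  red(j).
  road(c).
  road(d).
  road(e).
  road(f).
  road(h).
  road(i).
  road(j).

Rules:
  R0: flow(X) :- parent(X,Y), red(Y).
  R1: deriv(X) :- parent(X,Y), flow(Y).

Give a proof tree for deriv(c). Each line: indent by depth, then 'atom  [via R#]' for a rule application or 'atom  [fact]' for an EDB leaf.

round 1: derive flow(c) via R0 from parent(c,a), red(a)
round 1: derive flow(e) via R0 from parent(e,e), red(e)
round 1: derive flow(f) via R0 from parent(f,c), red(c)
round 2: derive deriv(c) via R1 from parent(c,f), flow(f)
round 2: derive deriv(e) via R1 from parent(e,e), flow(e)
round 2: derive deriv(f) via R1 from parent(f,c), flow(c)

deriv(c)  [via R1]
  parent(c,f)  [fact]
  flow(f)  [via R0]
    parent(f,c)  [fact]
    red(c)  [fact]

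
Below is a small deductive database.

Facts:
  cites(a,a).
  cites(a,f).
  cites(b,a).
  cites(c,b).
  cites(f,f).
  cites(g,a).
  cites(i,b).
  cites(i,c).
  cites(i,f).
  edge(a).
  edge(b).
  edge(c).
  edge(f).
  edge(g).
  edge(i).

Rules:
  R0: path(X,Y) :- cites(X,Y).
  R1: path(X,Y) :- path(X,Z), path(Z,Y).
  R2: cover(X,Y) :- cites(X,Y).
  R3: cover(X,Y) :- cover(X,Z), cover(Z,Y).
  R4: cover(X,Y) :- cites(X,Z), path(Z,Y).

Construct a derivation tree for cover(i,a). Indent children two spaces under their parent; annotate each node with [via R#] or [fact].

cover(i,a)  [via R3]
  cover(i,b)  [via R2]
    cites(i,b)  [fact]
  cover(b,a)  [via R2]
    cites(b,a)  [fact]

round 1: derive path(a,a) via R0 from cites(a,a)
round 1: derive path(a,f) via R0 from cites(a,f)
round 1: derive path(b,a) via R0 from cites(b,a)
round 1: derive path(c,b) via R0 from cites(c,b)
round 1: derive path(f,f) via R0 from cites(f,f)
round 1: derive path(g,a) via R0 from cites(g,a)
round 1: derive path(i,b) via R0 from cites(i,b)
round 1: derive path(i,c) via R0 from cites(i,c)
round 1: derive path(i,f) via R0 from cites(i,f)
round 1: derive cover(a,a) via R2 from cites(a,a)
round 1: derive cover(a,f) via R2 from cites(a,f)
round 1: derive cover(b,a) via R2 from cites(b,a)
round 1: derive cover(c,b) via R2 from cites(c,b)
round 1: derive cover(f,f) via R2 from cites(f,f)
round 1: derive cover(g,a) via R2 from cites(g,a)
round 1: derive cover(i,b) via R2 from cites(i,b)
round 1: derive cover(i,c) via R2 from cites(i,c)
round 1: derive cover(i,f) via R2 from cites(i,f)
round 2: derive path(b,f) via R1 from path(b,a), path(a,f)
round 2: derive path(c,a) via R1 from path(c,b), path(b,a)
round 2: derive path(g,f) via R1 from path(g,a), path(a,f)
round 2: derive path(i,a) via R1 from path(i,b), path(b,a)
round 2: derive cover(b,f) via R3 from cover(b,a), cover(a,f)
round 2: derive cover(c,a) via R3 from cover(c,b), cover(b,a)
round 2: derive cover(g,f) via R3 from cover(g,a), cover(a,f)
round 2: derive cover(i,a) via R3 from cover(i,b), cover(b,a)
round 3: derive path(c,f) via R1 from path(c,a), path(a,f)
round 3: derive cover(c,f) via R3 from cover(c,a), cover(a,f)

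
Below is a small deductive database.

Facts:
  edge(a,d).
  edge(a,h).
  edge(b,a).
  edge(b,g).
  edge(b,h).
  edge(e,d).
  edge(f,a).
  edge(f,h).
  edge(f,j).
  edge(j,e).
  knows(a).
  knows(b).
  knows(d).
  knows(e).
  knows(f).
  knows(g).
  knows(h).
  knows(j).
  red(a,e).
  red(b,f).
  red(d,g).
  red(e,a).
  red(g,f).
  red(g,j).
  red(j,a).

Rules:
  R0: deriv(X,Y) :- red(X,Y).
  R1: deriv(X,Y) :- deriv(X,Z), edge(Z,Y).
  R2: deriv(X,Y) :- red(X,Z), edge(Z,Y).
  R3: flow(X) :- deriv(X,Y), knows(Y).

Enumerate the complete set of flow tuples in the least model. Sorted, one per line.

round 1: derive deriv(a,e) via R0 from red(a,e)
round 1: derive deriv(b,f) via R0 from red(b,f)
round 1: derive deriv(d,g) via R0 from red(d,g)
round 1: derive deriv(e,a) via R0 from red(e,a)
round 1: derive deriv(g,f) via R0 from red(g,f)
round 1: derive deriv(g,j) via R0 from red(g,j)
round 1: derive deriv(j,a) via R0 from red(j,a)
round 1: derive deriv(a,d) via R2 from red(a,e), edge(e,d)
round 1: derive deriv(b,a) via R2 from red(b,f), edge(f,a)
round 1: derive deriv(b,h) via R2 from red(b,f), edge(f,h)
round 1: derive deriv(b,j) via R2 from red(b,f), edge(f,j)
round 1: derive deriv(e,d) via R2 from red(e,a), edge(a,d)
round 1: derive deriv(e,h) via R2 from red(e,a), edge(a,h)
round 1: derive deriv(g,a) via R2 from red(g,f), edge(f,a)
round 1: derive deriv(g,e) via R2 from red(g,j), edge(j,e)
round 1: derive deriv(g,h) via R2 from red(g,f), edge(f,h)
round 1: derive deriv(j,d) via R2 from red(j,a), edge(a,d)
round 1: derive deriv(j,h) via R2 from red(j,a), edge(a,h)
round 2: derive deriv(b,d) via R1 from deriv(b,a), edge(a,d)
round 2: derive deriv(b,e) via R1 from deriv(b,j), edge(j,e)
round 2: derive deriv(g,d) via R1 from deriv(g,a), edge(a,d)
round 2: derive flow(a) via R3 from deriv(a,d), knows(d)
round 2: derive flow(b) via R3 from deriv(b,a), knows(a)
round 2: derive flow(d) via R3 from deriv(d,g), knows(g)
round 2: derive flow(e) via R3 from deriv(e,a), knows(a)
round 2: derive flow(g) via R3 from deriv(g,a), knows(a)
round 2: derive flow(j) via R3 from deriv(j,a), knows(a)

flow(a)
flow(b)
flow(d)
flow(e)
flow(g)
flow(j)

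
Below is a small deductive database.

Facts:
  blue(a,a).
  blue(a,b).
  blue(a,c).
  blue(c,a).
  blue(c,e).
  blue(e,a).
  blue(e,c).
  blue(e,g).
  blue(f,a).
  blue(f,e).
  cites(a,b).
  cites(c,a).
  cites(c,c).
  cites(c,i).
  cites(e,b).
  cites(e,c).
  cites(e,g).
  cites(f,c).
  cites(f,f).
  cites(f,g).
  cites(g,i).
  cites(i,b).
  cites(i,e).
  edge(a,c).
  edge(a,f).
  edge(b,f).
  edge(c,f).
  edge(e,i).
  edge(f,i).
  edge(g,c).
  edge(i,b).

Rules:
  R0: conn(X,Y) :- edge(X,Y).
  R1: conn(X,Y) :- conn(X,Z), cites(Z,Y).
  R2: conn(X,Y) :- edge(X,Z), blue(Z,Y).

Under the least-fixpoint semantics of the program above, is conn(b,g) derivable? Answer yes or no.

yes

round 1: derive conn(a,c) via R0 from edge(a,c)
round 1: derive conn(a,f) via R0 from edge(a,f)
round 1: derive conn(b,f) via R0 from edge(b,f)
round 1: derive conn(c,f) via R0 from edge(c,f)
round 1: derive conn(e,i) via R0 from edge(e,i)
round 1: derive conn(f,i) via R0 from edge(f,i)
round 1: derive conn(g,c) via R0 from edge(g,c)
round 1: derive conn(i,b) via R0 from edge(i,b)
round 1: derive conn(a,a) via R2 from edge(a,c), blue(c,a)
round 1: derive conn(a,e) via R2 from edge(a,c), blue(c,e)
round 1: derive conn(b,a) via R2 from edge(b,f), blue(f,a)
round 1: derive conn(b,e) via R2 from edge(b,f), blue(f,e)
round 1: derive conn(c,a) via R2 from edge(c,f), blue(f,a)
round 1: derive conn(c,e) via R2 from edge(c,f), blue(f,e)
round 1: derive conn(g,a) via R2 from edge(g,c), blue(c,a)
round 1: derive conn(g,e) via R2 from edge(g,c), blue(c,e)
round 2: derive conn(a,b) via R1 from conn(a,a), cites(a,b)
round 2: derive conn(a,g) via R1 from conn(a,e), cites(e,g)
round 2: derive conn(a,i) via R1 from conn(a,c), cites(c,i)
round 2: derive conn(b,b) via R1 from conn(b,a), cites(a,b)
round 2: derive conn(b,c) via R1 from conn(b,e), cites(e,c)
round 2: derive conn(b,g) via R1 from conn(b,e), cites(e,g)
round 2: derive conn(c,b) via R1 from conn(c,a), cites(a,b)
round 2: derive conn(c,c) via R1 from conn(c,e), cites(e,c)
round 2: derive conn(c,g) via R1 from conn(c,e), cites(e,g)
round 2: derive conn(e,b) via R1 from conn(e,i), cites(i,b)
round 2: derive conn(e,e) via R1 from conn(e,i), cites(i,e)
round 2: derive conn(f,b) via R1 from conn(f,i), cites(i,b)
round 2: derive conn(f,e) via R1 from conn(f,i), cites(i,e)
round 2: derive conn(g,b) via R1 from conn(g,a), cites(a,b)
round 2: derive conn(g,g) via R1 from conn(g,e), cites(e,g)
round 2: derive conn(g,i) via R1 from conn(g,c), cites(c,i)
round 3: derive conn(b,i) via R1 from conn(b,c), cites(c,i)
round 3: derive conn(c,i) via R1 from conn(c,c), cites(c,i)
round 3: derive conn(e,c) via R1 from conn(e,e), cites(e,c)
round 3: derive conn(e,g) via R1 from conn(e,e), cites(e,g)
round 3: derive conn(f,c) via R1 from conn(f,e), cites(e,c)
round 3: derive conn(f,g) via R1 from conn(f,e), cites(e,g)
round 4: derive conn(e,a) via R1 from conn(e,c), cites(c,a)
round 4: derive conn(f,a) via R1 from conn(f,c), cites(c,a)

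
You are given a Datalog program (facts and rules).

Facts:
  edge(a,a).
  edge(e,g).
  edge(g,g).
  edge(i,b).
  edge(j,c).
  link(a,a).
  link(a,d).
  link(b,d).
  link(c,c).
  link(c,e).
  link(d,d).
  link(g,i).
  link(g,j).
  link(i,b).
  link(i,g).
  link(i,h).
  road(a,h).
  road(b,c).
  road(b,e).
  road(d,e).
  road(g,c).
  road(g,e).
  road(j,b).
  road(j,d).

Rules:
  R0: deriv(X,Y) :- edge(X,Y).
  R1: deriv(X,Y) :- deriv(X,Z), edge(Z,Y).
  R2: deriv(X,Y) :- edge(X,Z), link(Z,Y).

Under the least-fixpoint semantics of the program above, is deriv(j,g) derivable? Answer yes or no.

yes

round 1: derive deriv(a,a) via R0 from edge(a,a)
round 1: derive deriv(e,g) via R0 from edge(e,g)
round 1: derive deriv(g,g) via R0 from edge(g,g)
round 1: derive deriv(i,b) via R0 from edge(i,b)
round 1: derive deriv(j,c) via R0 from edge(j,c)
round 1: derive deriv(a,d) via R2 from edge(a,a), link(a,d)
round 1: derive deriv(e,i) via R2 from edge(e,g), link(g,i)
round 1: derive deriv(e,j) via R2 from edge(e,g), link(g,j)
round 1: derive deriv(g,i) via R2 from edge(g,g), link(g,i)
round 1: derive deriv(g,j) via R2 from edge(g,g), link(g,j)
round 1: derive deriv(i,d) via R2 from edge(i,b), link(b,d)
round 1: derive deriv(j,e) via R2 from edge(j,c), link(c,e)
round 2: derive deriv(e,b) via R1 from deriv(e,i), edge(i,b)
round 2: derive deriv(e,c) via R1 from deriv(e,j), edge(j,c)
round 2: derive deriv(g,b) via R1 from deriv(g,i), edge(i,b)
round 2: derive deriv(g,c) via R1 from deriv(g,j), edge(j,c)
round 2: derive deriv(j,g) via R1 from deriv(j,e), edge(e,g)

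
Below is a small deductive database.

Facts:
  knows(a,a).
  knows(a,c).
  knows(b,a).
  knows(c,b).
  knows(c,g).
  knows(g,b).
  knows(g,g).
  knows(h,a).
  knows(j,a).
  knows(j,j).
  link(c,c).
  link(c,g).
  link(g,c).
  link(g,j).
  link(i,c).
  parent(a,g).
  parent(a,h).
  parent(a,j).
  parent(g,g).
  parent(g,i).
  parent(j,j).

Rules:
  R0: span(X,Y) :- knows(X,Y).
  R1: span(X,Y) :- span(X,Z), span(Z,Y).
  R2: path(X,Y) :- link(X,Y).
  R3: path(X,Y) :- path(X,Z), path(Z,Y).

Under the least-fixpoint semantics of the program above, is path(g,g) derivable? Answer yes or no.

round 1: derive path(c,c) via R2 from link(c,c)
round 1: derive path(c,g) via R2 from link(c,g)
round 1: derive path(g,c) via R2 from link(g,c)
round 1: derive path(g,j) via R2 from link(g,j)
round 1: derive path(i,c) via R2 from link(i,c)
round 2: derive path(c,j) via R3 from path(c,g), path(g,j)
round 2: derive path(g,g) via R3 from path(g,c), path(c,g)
round 2: derive path(i,g) via R3 from path(i,c), path(c,g)
round 3: derive path(i,j) via R3 from path(i,c), path(c,j)

yes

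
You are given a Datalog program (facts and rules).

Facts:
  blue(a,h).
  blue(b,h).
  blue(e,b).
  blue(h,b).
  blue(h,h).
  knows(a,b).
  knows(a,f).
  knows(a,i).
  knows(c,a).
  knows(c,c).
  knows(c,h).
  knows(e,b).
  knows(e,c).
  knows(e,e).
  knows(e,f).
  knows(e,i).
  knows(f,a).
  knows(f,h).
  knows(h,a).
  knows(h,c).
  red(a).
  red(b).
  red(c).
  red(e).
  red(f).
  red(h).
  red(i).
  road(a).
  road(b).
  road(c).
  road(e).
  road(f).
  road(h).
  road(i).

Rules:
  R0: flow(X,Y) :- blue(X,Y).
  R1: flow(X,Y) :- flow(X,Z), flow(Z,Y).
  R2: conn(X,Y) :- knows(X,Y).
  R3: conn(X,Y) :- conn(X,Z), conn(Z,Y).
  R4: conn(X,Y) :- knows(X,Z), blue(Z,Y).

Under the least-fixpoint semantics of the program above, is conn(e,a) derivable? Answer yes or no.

round 1: derive conn(a,b) via R2 from knows(a,b)
round 1: derive conn(a,f) via R2 from knows(a,f)
round 1: derive conn(a,i) via R2 from knows(a,i)
round 1: derive conn(c,a) via R2 from knows(c,a)
round 1: derive conn(c,c) via R2 from knows(c,c)
round 1: derive conn(c,h) via R2 from knows(c,h)
round 1: derive conn(e,b) via R2 from knows(e,b)
round 1: derive conn(e,c) via R2 from knows(e,c)
round 1: derive conn(e,e) via R2 from knows(e,e)
round 1: derive conn(e,f) via R2 from knows(e,f)
round 1: derive conn(e,i) via R2 from knows(e,i)
round 1: derive conn(f,a) via R2 from knows(f,a)
round 1: derive conn(f,h) via R2 from knows(f,h)
round 1: derive conn(h,a) via R2 from knows(h,a)
round 1: derive conn(h,c) via R2 from knows(h,c)
round 1: derive conn(a,h) via R4 from knows(a,b), blue(b,h)
round 1: derive conn(c,b) via R4 from knows(c,h), blue(h,b)
round 1: derive conn(e,h) via R4 from knows(e,b), blue(b,h)
round 1: derive conn(f,b) via R4 from knows(f,h), blue(h,b)
round 1: derive conn(h,h) via R4 from knows(h,a), blue(a,h)
round 2: derive conn(a,a) via R3 from conn(a,f), conn(f,a)
round 2: derive conn(a,c) via R3 from conn(a,h), conn(h,c)
round 2: derive conn(c,f) via R3 from conn(c,a), conn(a,f)
round 2: derive conn(c,i) via R3 from conn(c,a), conn(a,i)
round 2: derive conn(e,a) via R3 from conn(e,c), conn(c,a)
round 2: derive conn(f,c) via R3 from conn(f,h), conn(h,c)
round 2: derive conn(f,f) via R3 from conn(f,a), conn(a,f)
round 2: derive conn(f,i) via R3 from conn(f,a), conn(a,i)
round 2: derive conn(h,b) via R3 from conn(h,a), conn(a,b)
round 2: derive conn(h,f) via R3 from conn(h,a), conn(a,f)
round 2: derive conn(h,i) via R3 from conn(h,a), conn(a,i)

yes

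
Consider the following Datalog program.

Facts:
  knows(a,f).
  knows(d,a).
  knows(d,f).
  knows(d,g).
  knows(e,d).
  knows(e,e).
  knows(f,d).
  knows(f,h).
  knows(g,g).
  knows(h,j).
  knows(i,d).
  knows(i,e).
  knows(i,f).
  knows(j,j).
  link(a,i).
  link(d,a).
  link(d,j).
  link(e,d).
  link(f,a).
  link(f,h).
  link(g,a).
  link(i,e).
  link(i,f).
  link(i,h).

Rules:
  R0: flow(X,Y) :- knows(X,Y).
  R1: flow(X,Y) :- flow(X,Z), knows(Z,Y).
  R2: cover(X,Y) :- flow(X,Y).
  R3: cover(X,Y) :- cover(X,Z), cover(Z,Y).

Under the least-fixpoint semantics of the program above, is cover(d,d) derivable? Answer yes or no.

round 1: derive flow(a,f) via R0 from knows(a,f)
round 1: derive flow(d,a) via R0 from knows(d,a)
round 1: derive flow(d,f) via R0 from knows(d,f)
round 1: derive flow(d,g) via R0 from knows(d,g)
round 1: derive flow(e,d) via R0 from knows(e,d)
round 1: derive flow(e,e) via R0 from knows(e,e)
round 1: derive flow(f,d) via R0 from knows(f,d)
round 1: derive flow(f,h) via R0 from knows(f,h)
round 1: derive flow(g,g) via R0 from knows(g,g)
round 1: derive flow(h,j) via R0 from knows(h,j)
round 1: derive flow(i,d) via R0 from knows(i,d)
round 1: derive flow(i,e) via R0 from knows(i,e)
round 1: derive flow(i,f) via R0 from knows(i,f)
round 1: derive flow(j,j) via R0 from knows(j,j)
round 2: derive flow(a,d) via R1 from flow(a,f), knows(f,d)
round 2: derive flow(a,h) via R1 from flow(a,f), knows(f,h)
round 2: derive flow(d,d) via R1 from flow(d,f), knows(f,d)
round 2: derive flow(d,h) via R1 from flow(d,f), knows(f,h)
round 2: derive flow(e,a) via R1 from flow(e,d), knows(d,a)
round 2: derive flow(e,f) via R1 from flow(e,d), knows(d,f)
round 2: derive flow(e,g) via R1 from flow(e,d), knows(d,g)
round 2: derive flow(f,a) via R1 from flow(f,d), knows(d,a)
round 2: derive flow(f,f) via R1 from flow(f,d), knows(d,f)
round 2: derive flow(f,g) via R1 from flow(f,d), knows(d,g)
round 2: derive flow(f,j) via R1 from flow(f,h), knows(h,j)
round 2: derive flow(i,a) via R1 from flow(i,d), knows(d,a)
round 2: derive flow(i,g) via R1 from flow(i,d), knows(d,g)
round 2: derive flow(i,h) via R1 from flow(i,f), knows(f,h)
round 2: derive cover(a,f) via R2 from flow(a,f)
round 2: derive cover(d,a) via R2 from flow(d,a)
round 2: derive cover(d,f) via R2 from flow(d,f)
round 2: derive cover(d,g) via R2 from flow(d,g)
round 2: derive cover(e,d) via R2 from flow(e,d)
round 2: derive cover(e,e) via R2 from flow(e,e)
round 2: derive cover(f,d) via R2 from flow(f,d)
round 2: derive cover(f,h) via R2 from flow(f,h)
round 2: derive cover(g,g) via R2 from flow(g,g)
round 2: derive cover(h,j) via R2 from flow(h,j)
round 2: derive cover(i,d) via R2 from flow(i,d)
round 2: derive cover(i,e) via R2 from flow(i,e)
round 2: derive cover(i,f) via R2 from flow(i,f)
round 2: derive cover(j,j) via R2 from flow(j,j)
round 3: derive flow(a,a) via R1 from flow(a,d), knows(d,a)
round 3: derive flow(a,g) via R1 from flow(a,d), knows(d,g)
round 3: derive flow(a,j) via R1 from flow(a,h), knows(h,j)
round 3: derive flow(d,j) via R1 from flow(d,h), knows(h,j)
round 3: derive flow(e,h) via R1 from flow(e,f), knows(f,h)
round 3: derive flow(i,j) via R1 from flow(i,h), knows(h,j)
round 3: derive cover(a,d) via R2 from flow(a,d)
round 3: derive cover(a,h) via R2 from flow(a,h)
round 3: derive cover(d,d) via R2 from flow(d,d)
round 3: derive cover(d,h) via R2 from flow(d,h)
round 3: derive cover(e,a) via R2 from flow(e,a)
round 3: derive cover(e,f) via R2 from flow(e,f)
round 3: derive cover(e,g) via R2 from flow(e,g)
round 3: derive cover(f,a) via R2 from flow(f,a)
round 3: derive cover(f,f) via R2 from flow(f,f)
round 3: derive cover(f,g) via R2 from flow(f,g)
round 3: derive cover(f,j) via R2 from flow(f,j)
round 3: derive cover(i,a) via R2 from flow(i,a)
round 3: derive cover(i,g) via R2 from flow(i,g)
round 3: derive cover(i,h) via R2 from flow(i,h)
round 4: derive flow(e,j) via R1 from flow(e,h), knows(h,j)
round 4: derive cover(a,a) via R2 from flow(a,a)
round 4: derive cover(a,g) via R2 from flow(a,g)
round 4: derive cover(a,j) via R2 from flow(a,j)
round 4: derive cover(d,j) via R2 from flow(d,j)
round 4: derive cover(e,h) via R2 from flow(e,h)
round 4: derive cover(i,j) via R2 from flow(i,j)
round 4: derive cover(e,j) via R3 from cover(e,f), cover(f,j)

yes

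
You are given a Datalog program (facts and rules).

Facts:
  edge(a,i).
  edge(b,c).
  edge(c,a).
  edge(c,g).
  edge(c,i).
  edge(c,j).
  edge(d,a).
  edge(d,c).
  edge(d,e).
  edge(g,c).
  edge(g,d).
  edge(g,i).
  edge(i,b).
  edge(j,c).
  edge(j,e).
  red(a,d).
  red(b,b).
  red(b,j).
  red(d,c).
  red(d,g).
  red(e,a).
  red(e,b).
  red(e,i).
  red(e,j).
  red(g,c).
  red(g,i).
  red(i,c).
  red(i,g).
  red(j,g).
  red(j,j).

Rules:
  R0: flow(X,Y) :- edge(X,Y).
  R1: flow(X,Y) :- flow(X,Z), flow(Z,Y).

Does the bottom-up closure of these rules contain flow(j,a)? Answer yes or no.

yes

round 1: derive flow(a,i) via R0 from edge(a,i)
round 1: derive flow(b,c) via R0 from edge(b,c)
round 1: derive flow(c,a) via R0 from edge(c,a)
round 1: derive flow(c,g) via R0 from edge(c,g)
round 1: derive flow(c,i) via R0 from edge(c,i)
round 1: derive flow(c,j) via R0 from edge(c,j)
round 1: derive flow(d,a) via R0 from edge(d,a)
round 1: derive flow(d,c) via R0 from edge(d,c)
round 1: derive flow(d,e) via R0 from edge(d,e)
round 1: derive flow(g,c) via R0 from edge(g,c)
round 1: derive flow(g,d) via R0 from edge(g,d)
round 1: derive flow(g,i) via R0 from edge(g,i)
round 1: derive flow(i,b) via R0 from edge(i,b)
round 1: derive flow(j,c) via R0 from edge(j,c)
round 1: derive flow(j,e) via R0 from edge(j,e)
round 2: derive flow(a,b) via R1 from flow(a,i), flow(i,b)
round 2: derive flow(b,a) via R1 from flow(b,c), flow(c,a)
round 2: derive flow(b,g) via R1 from flow(b,c), flow(c,g)
round 2: derive flow(b,i) via R1 from flow(b,c), flow(c,i)
round 2: derive flow(b,j) via R1 from flow(b,c), flow(c,j)
round 2: derive flow(c,b) via R1 from flow(c,i), flow(i,b)
round 2: derive flow(c,c) via R1 from flow(c,g), flow(g,c)
round 2: derive flow(c,d) via R1 from flow(c,g), flow(g,d)
round 2: derive flow(c,e) via R1 from flow(c,j), flow(j,e)
round 2: derive flow(d,g) via R1 from flow(d,c), flow(c,g)
round 2: derive flow(d,i) via R1 from flow(d,a), flow(a,i)
round 2: derive flow(d,j) via R1 from flow(d,c), flow(c,j)
round 2: derive flow(g,a) via R1 from flow(g,c), flow(c,a)
round 2: derive flow(g,b) via R1 from flow(g,i), flow(i,b)
round 2: derive flow(g,e) via R1 from flow(g,d), flow(d,e)
round 2: derive flow(g,g) via R1 from flow(g,c), flow(c,g)
round 2: derive flow(g,j) via R1 from flow(g,c), flow(c,j)
round 2: derive flow(i,c) via R1 from flow(i,b), flow(b,c)
round 2: derive flow(j,a) via R1 from flow(j,c), flow(c,a)
round 2: derive flow(j,g) via R1 from flow(j,c), flow(c,g)
round 2: derive flow(j,i) via R1 from flow(j,c), flow(c,i)
round 2: derive flow(j,j) via R1 from flow(j,c), flow(c,j)
round 3: derive flow(a,a) via R1 from flow(a,b), flow(b,a)
round 3: derive flow(a,c) via R1 from flow(a,b), flow(b,c)
round 3: derive flow(a,g) via R1 from flow(a,b), flow(b,g)
round 3: derive flow(a,j) via R1 from flow(a,b), flow(b,j)
round 3: derive flow(b,b) via R1 from flow(b,a), flow(a,b)
round 3: derive flow(b,d) via R1 from flow(b,c), flow(c,d)
round 3: derive flow(b,e) via R1 from flow(b,c), flow(c,e)
round 3: derive flow(d,b) via R1 from flow(d,a), flow(a,b)
round 3: derive flow(d,d) via R1 from flow(d,c), flow(c,d)
round 3: derive flow(i,a) via R1 from flow(i,b), flow(b,a)
round 3: derive flow(i,d) via R1 from flow(i,c), flow(c,d)
round 3: derive flow(i,e) via R1 from flow(i,c), flow(c,e)
round 3: derive flow(i,g) via R1 from flow(i,b), flow(b,g)
round 3: derive flow(i,i) via R1 from flow(i,b), flow(b,i)
round 3: derive flow(i,j) via R1 from flow(i,b), flow(b,j)
round 3: derive flow(j,b) via R1 from flow(j,a), flow(a,b)
round 3: derive flow(j,d) via R1 from flow(j,c), flow(c,d)
round 4: derive flow(a,d) via R1 from flow(a,b), flow(b,d)
round 4: derive flow(a,e) via R1 from flow(a,b), flow(b,e)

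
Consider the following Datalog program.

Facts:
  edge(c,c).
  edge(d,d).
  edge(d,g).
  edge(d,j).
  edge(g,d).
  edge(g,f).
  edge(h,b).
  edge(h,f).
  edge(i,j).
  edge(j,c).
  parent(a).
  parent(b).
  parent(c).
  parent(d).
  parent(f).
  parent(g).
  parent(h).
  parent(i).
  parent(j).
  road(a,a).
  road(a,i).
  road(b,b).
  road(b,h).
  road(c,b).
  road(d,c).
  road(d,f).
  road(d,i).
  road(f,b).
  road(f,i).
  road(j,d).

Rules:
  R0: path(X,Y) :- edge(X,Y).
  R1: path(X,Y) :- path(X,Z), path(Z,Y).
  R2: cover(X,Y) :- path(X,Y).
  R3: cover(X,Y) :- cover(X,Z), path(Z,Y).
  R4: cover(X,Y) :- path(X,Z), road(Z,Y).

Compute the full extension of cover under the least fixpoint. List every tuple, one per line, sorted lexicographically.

cover(c,b)
cover(c,c)
cover(d,b)
cover(d,c)
cover(d,d)
cover(d,f)
cover(d,g)
cover(d,i)
cover(d,j)
cover(g,b)
cover(g,c)
cover(g,d)
cover(g,f)
cover(g,g)
cover(g,i)
cover(g,j)
cover(h,b)
cover(h,c)
cover(h,f)
cover(h,h)
cover(h,i)
cover(h,j)
cover(i,b)
cover(i,c)
cover(i,d)
cover(i,f)
cover(i,g)
cover(i,j)
cover(j,b)
cover(j,c)

round 1: derive path(c,c) via R0 from edge(c,c)
round 1: derive path(d,d) via R0 from edge(d,d)
round 1: derive path(d,g) via R0 from edge(d,g)
round 1: derive path(d,j) via R0 from edge(d,j)
round 1: derive path(g,d) via R0 from edge(g,d)
round 1: derive path(g,f) via R0 from edge(g,f)
round 1: derive path(h,b) via R0 from edge(h,b)
round 1: derive path(h,f) via R0 from edge(h,f)
round 1: derive path(i,j) via R0 from edge(i,j)
round 1: derive path(j,c) via R0 from edge(j,c)
round 2: derive path(d,c) via R1 from path(d,j), path(j,c)
round 2: derive path(d,f) via R1 from path(d,g), path(g,f)
round 2: derive path(g,g) via R1 from path(g,d), path(d,g)
round 2: derive path(g,j) via R1 from path(g,d), path(d,j)
round 2: derive path(i,c) via R1 from path(i,j), path(j,c)
round 2: derive cover(c,c) via R2 from path(c,c)
round 2: derive cover(d,d) via R2 from path(d,d)
round 2: derive cover(d,g) via R2 from path(d,g)
round 2: derive cover(d,j) via R2 from path(d,j)
round 2: derive cover(g,d) via R2 from path(g,d)
round 2: derive cover(g,f) via R2 from path(g,f)
round 2: derive cover(h,b) via R2 from path(h,b)
round 2: derive cover(h,f) via R2 from path(h,f)
round 2: derive cover(i,j) via R2 from path(i,j)
round 2: derive cover(j,c) via R2 from path(j,c)
round 2: derive cover(c,b) via R4 from path(c,c), road(c,b)
round 2: derive cover(d,c) via R4 from path(d,d), road(d,c)
round 2: derive cover(d,f) via R4 from path(d,d), road(d,f)
round 2: derive cover(d,i) via R4 from path(d,d), road(d,i)
round 2: derive cover(g,b) via R4 from path(g,f), road(f,b)
round 2: derive cover(g,c) via R4 from path(g,d), road(d,c)
round 2: derive cover(g,i) via R4 from path(g,d), road(d,i)
round 2: derive cover(h,h) via R4 from path(h,b), road(b,h)
round 2: derive cover(h,i) via R4 from path(h,f), road(f,i)
round 2: derive cover(i,d) via R4 from path(i,j), road(j,d)
round 2: derive cover(j,b) via R4 from path(j,c), road(c,b)
round 3: derive path(g,c) via R1 from path(g,d), path(d,c)
round 3: derive cover(g,g) via R2 from path(g,g)
round 3: derive cover(g,j) via R2 from path(g,j)
round 3: derive cover(i,c) via R2 from path(i,c)
round 3: derive cover(h,c) via R3 from cover(h,i), path(i,c)
round 3: derive cover(h,j) via R3 from cover(h,i), path(i,j)
round 3: derive cover(i,f) via R3 from cover(i,d), path(d,f)
round 3: derive cover(i,g) via R3 from cover(i,d), path(d,g)
round 3: derive cover(d,b) via R4 from path(d,c), road(c,b)
round 3: derive cover(i,b) via R4 from path(i,c), road(c,b)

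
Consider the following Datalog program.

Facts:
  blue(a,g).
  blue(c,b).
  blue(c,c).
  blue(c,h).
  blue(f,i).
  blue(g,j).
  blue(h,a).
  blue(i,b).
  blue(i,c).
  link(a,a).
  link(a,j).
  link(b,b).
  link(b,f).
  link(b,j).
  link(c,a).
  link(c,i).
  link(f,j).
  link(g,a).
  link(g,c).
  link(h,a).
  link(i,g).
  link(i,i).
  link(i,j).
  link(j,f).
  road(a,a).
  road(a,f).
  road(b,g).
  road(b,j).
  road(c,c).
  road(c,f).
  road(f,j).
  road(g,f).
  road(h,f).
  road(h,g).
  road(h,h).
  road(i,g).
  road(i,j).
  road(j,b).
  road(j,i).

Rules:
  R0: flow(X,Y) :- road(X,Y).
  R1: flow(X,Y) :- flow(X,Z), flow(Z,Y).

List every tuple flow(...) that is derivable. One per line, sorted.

flow(a,a)
flow(a,b)
flow(a,f)
flow(a,g)
flow(a,i)
flow(a,j)
flow(b,b)
flow(b,f)
flow(b,g)
flow(b,i)
flow(b,j)
flow(c,b)
flow(c,c)
flow(c,f)
flow(c,g)
flow(c,i)
flow(c,j)
flow(f,b)
flow(f,f)
flow(f,g)
flow(f,i)
flow(f,j)
flow(g,b)
flow(g,f)
flow(g,g)
flow(g,i)
flow(g,j)
flow(h,b)
flow(h,f)
flow(h,g)
flow(h,h)
flow(h,i)
flow(h,j)
flow(i,b)
flow(i,f)
flow(i,g)
flow(i,i)
flow(i,j)
flow(j,b)
flow(j,f)
flow(j,g)
flow(j,i)
flow(j,j)

round 1: derive flow(a,a) via R0 from road(a,a)
round 1: derive flow(a,f) via R0 from road(a,f)
round 1: derive flow(b,g) via R0 from road(b,g)
round 1: derive flow(b,j) via R0 from road(b,j)
round 1: derive flow(c,c) via R0 from road(c,c)
round 1: derive flow(c,f) via R0 from road(c,f)
round 1: derive flow(f,j) via R0 from road(f,j)
round 1: derive flow(g,f) via R0 from road(g,f)
round 1: derive flow(h,f) via R0 from road(h,f)
round 1: derive flow(h,g) via R0 from road(h,g)
round 1: derive flow(h,h) via R0 from road(h,h)
round 1: derive flow(i,g) via R0 from road(i,g)
round 1: derive flow(i,j) via R0 from road(i,j)
round 1: derive flow(j,b) via R0 from road(j,b)
round 1: derive flow(j,i) via R0 from road(j,i)
round 2: derive flow(a,j) via R1 from flow(a,f), flow(f,j)
round 2: derive flow(b,b) via R1 from flow(b,j), flow(j,b)
round 2: derive flow(b,f) via R1 from flow(b,g), flow(g,f)
round 2: derive flow(b,i) via R1 from flow(b,j), flow(j,i)
round 2: derive flow(c,j) via R1 from flow(c,f), flow(f,j)
round 2: derive flow(f,b) via R1 from flow(f,j), flow(j,b)
round 2: derive flow(f,i) via R1 from flow(f,j), flow(j,i)
round 2: derive flow(g,j) via R1 from flow(g,f), flow(f,j)
round 2: derive flow(h,j) via R1 from flow(h,f), flow(f,j)
round 2: derive flow(i,b) via R1 from flow(i,j), flow(j,b)
round 2: derive flow(i,f) via R1 from flow(i,g), flow(g,f)
round 2: derive flow(i,i) via R1 from flow(i,j), flow(j,i)
round 2: derive flow(j,g) via R1 from flow(j,b), flow(b,g)
round 2: derive flow(j,j) via R1 from flow(j,b), flow(b,j)
round 3: derive flow(a,b) via R1 from flow(a,f), flow(f,b)
round 3: derive flow(a,g) via R1 from flow(a,j), flow(j,g)
round 3: derive flow(a,i) via R1 from flow(a,f), flow(f,i)
round 3: derive flow(c,b) via R1 from flow(c,f), flow(f,b)
round 3: derive flow(c,g) via R1 from flow(c,j), flow(j,g)
round 3: derive flow(c,i) via R1 from flow(c,f), flow(f,i)
round 3: derive flow(f,f) via R1 from flow(f,b), flow(b,f)
round 3: derive flow(f,g) via R1 from flow(f,b), flow(b,g)
round 3: derive flow(g,b) via R1 from flow(g,f), flow(f,b)
round 3: derive flow(g,g) via R1 from flow(g,j), flow(j,g)
round 3: derive flow(g,i) via R1 from flow(g,f), flow(f,i)
round 3: derive flow(h,b) via R1 from flow(h,f), flow(f,b)
round 3: derive flow(h,i) via R1 from flow(h,f), flow(f,i)
round 3: derive flow(j,f) via R1 from flow(j,b), flow(b,f)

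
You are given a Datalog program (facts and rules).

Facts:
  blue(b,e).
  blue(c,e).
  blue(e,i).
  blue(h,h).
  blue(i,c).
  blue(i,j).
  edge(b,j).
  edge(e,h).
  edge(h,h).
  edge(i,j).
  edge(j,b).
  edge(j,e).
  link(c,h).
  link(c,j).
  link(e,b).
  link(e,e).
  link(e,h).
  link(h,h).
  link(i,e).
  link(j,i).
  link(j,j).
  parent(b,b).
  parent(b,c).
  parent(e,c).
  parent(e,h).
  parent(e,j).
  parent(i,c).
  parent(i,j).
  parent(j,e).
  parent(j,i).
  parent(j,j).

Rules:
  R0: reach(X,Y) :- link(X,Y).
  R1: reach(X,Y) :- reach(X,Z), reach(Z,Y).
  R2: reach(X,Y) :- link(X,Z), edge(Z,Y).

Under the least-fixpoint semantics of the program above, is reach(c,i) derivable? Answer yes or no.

round 1: derive reach(c,h) via R0 from link(c,h)
round 1: derive reach(c,j) via R0 from link(c,j)
round 1: derive reach(e,b) via R0 from link(e,b)
round 1: derive reach(e,e) via R0 from link(e,e)
round 1: derive reach(e,h) via R0 from link(e,h)
round 1: derive reach(h,h) via R0 from link(h,h)
round 1: derive reach(i,e) via R0 from link(i,e)
round 1: derive reach(j,i) via R0 from link(j,i)
round 1: derive reach(j,j) via R0 from link(j,j)
round 1: derive reach(c,b) via R2 from link(c,j), edge(j,b)
round 1: derive reach(c,e) via R2 from link(c,j), edge(j,e)
round 1: derive reach(e,j) via R2 from link(e,b), edge(b,j)
round 1: derive reach(i,h) via R2 from link(i,e), edge(e,h)
round 1: derive reach(j,b) via R2 from link(j,j), edge(j,b)
round 1: derive reach(j,e) via R2 from link(j,j), edge(j,e)
round 2: derive reach(c,i) via R1 from reach(c,j), reach(j,i)
round 2: derive reach(e,i) via R1 from reach(e,j), reach(j,i)
round 2: derive reach(i,b) via R1 from reach(i,e), reach(e,b)
round 2: derive reach(i,j) via R1 from reach(i,e), reach(e,j)
round 2: derive reach(j,h) via R1 from reach(j,e), reach(e,h)
round 3: derive reach(i,i) via R1 from reach(i,e), reach(e,i)

yes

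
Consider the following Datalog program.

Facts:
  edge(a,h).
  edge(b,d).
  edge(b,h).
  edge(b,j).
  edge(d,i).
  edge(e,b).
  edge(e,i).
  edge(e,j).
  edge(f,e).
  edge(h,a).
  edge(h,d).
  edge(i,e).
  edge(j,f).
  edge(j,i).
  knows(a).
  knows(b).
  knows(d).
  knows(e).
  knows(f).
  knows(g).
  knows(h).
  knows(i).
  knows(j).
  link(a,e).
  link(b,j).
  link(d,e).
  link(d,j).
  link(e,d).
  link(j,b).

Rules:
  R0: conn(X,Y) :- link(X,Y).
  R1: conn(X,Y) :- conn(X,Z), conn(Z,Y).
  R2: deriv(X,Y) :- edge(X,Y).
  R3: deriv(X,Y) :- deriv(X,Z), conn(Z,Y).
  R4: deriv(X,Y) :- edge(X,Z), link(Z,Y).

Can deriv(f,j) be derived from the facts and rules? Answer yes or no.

yes

round 1: derive conn(a,e) via R0 from link(a,e)
round 1: derive conn(b,j) via R0 from link(b,j)
round 1: derive conn(d,e) via R0 from link(d,e)
round 1: derive conn(d,j) via R0 from link(d,j)
round 1: derive conn(e,d) via R0 from link(e,d)
round 1: derive conn(j,b) via R0 from link(j,b)
round 1: derive deriv(a,h) via R2 from edge(a,h)
round 1: derive deriv(b,d) via R2 from edge(b,d)
round 1: derive deriv(b,h) via R2 from edge(b,h)
round 1: derive deriv(b,j) via R2 from edge(b,j)
round 1: derive deriv(d,i) via R2 from edge(d,i)
round 1: derive deriv(e,b) via R2 from edge(e,b)
round 1: derive deriv(e,i) via R2 from edge(e,i)
round 1: derive deriv(e,j) via R2 from edge(e,j)
round 1: derive deriv(f,e) via R2 from edge(f,e)
round 1: derive deriv(h,a) via R2 from edge(h,a)
round 1: derive deriv(h,d) via R2 from edge(h,d)
round 1: derive deriv(i,e) via R2 from edge(i,e)
round 1: derive deriv(j,f) via R2 from edge(j,f)
round 1: derive deriv(j,i) via R2 from edge(j,i)
round 1: derive deriv(b,b) via R4 from edge(b,j), link(j,b)
round 1: derive deriv(b,e) via R4 from edge(b,d), link(d,e)
round 1: derive deriv(f,d) via R4 from edge(f,e), link(e,d)
round 1: derive deriv(h,e) via R4 from edge(h,a), link(a,e)
round 1: derive deriv(h,j) via R4 from edge(h,d), link(d,j)
round 1: derive deriv(i,d) via R4 from edge(i,e), link(e,d)
round 2: derive conn(a,d) via R1 from conn(a,e), conn(e,d)
round 2: derive conn(b,b) via R1 from conn(b,j), conn(j,b)
round 2: derive conn(d,b) via R1 from conn(d,j), conn(j,b)
round 2: derive conn(d,d) via R1 from conn(d,e), conn(e,d)
round 2: derive conn(e,e) via R1 from conn(e,d), conn(d,e)
round 2: derive conn(e,j) via R1 from conn(e,d), conn(d,j)
round 2: derive conn(j,j) via R1 from conn(j,b), conn(b,j)
round 2: derive deriv(f,j) via R3 from deriv(f,d), conn(d,j)
round 2: derive deriv(h,b) via R3 from deriv(h,j), conn(j,b)
round 2: derive deriv(i,j) via R3 from deriv(i,d), conn(d,j)
round 3: derive conn(a,b) via R1 from conn(a,d), conn(d,b)
round 3: derive conn(a,j) via R1 from conn(a,d), conn(d,j)
round 3: derive conn(e,b) via R1 from conn(e,d), conn(d,b)
round 3: derive deriv(f,b) via R3 from deriv(f,d), conn(d,b)
round 3: derive deriv(i,b) via R3 from deriv(i,d), conn(d,b)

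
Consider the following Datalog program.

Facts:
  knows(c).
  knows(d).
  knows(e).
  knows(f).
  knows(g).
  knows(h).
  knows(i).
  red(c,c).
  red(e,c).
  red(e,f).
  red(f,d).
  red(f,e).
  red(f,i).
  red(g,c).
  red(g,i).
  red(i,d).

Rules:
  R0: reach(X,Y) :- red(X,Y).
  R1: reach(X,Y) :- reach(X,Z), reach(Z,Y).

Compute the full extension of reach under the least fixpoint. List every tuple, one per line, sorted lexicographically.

round 1: derive reach(c,c) via R0 from red(c,c)
round 1: derive reach(e,c) via R0 from red(e,c)
round 1: derive reach(e,f) via R0 from red(e,f)
round 1: derive reach(f,d) via R0 from red(f,d)
round 1: derive reach(f,e) via R0 from red(f,e)
round 1: derive reach(f,i) via R0 from red(f,i)
round 1: derive reach(g,c) via R0 from red(g,c)
round 1: derive reach(g,i) via R0 from red(g,i)
round 1: derive reach(i,d) via R0 from red(i,d)
round 2: derive reach(e,d) via R1 from reach(e,f), reach(f,d)
round 2: derive reach(e,e) via R1 from reach(e,f), reach(f,e)
round 2: derive reach(e,i) via R1 from reach(e,f), reach(f,i)
round 2: derive reach(f,c) via R1 from reach(f,e), reach(e,c)
round 2: derive reach(f,f) via R1 from reach(f,e), reach(e,f)
round 2: derive reach(g,d) via R1 from reach(g,i), reach(i,d)

reach(c,c)
reach(e,c)
reach(e,d)
reach(e,e)
reach(e,f)
reach(e,i)
reach(f,c)
reach(f,d)
reach(f,e)
reach(f,f)
reach(f,i)
reach(g,c)
reach(g,d)
reach(g,i)
reach(i,d)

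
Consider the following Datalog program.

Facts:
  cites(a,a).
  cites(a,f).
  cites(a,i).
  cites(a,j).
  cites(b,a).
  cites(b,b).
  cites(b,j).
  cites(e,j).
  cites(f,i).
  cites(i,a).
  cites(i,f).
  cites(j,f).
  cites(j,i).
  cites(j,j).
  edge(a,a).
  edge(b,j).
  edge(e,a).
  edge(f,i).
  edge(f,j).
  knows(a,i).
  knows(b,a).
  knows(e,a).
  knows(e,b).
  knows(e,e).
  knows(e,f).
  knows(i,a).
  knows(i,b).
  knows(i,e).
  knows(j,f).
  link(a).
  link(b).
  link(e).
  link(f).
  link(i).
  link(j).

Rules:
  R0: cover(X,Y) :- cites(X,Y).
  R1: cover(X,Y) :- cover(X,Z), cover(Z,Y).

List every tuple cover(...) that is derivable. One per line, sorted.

cover(a,a)
cover(a,f)
cover(a,i)
cover(a,j)
cover(b,a)
cover(b,b)
cover(b,f)
cover(b,i)
cover(b,j)
cover(e,a)
cover(e,f)
cover(e,i)
cover(e,j)
cover(f,a)
cover(f,f)
cover(f,i)
cover(f,j)
cover(i,a)
cover(i,f)
cover(i,i)
cover(i,j)
cover(j,a)
cover(j,f)
cover(j,i)
cover(j,j)

round 1: derive cover(a,a) via R0 from cites(a,a)
round 1: derive cover(a,f) via R0 from cites(a,f)
round 1: derive cover(a,i) via R0 from cites(a,i)
round 1: derive cover(a,j) via R0 from cites(a,j)
round 1: derive cover(b,a) via R0 from cites(b,a)
round 1: derive cover(b,b) via R0 from cites(b,b)
round 1: derive cover(b,j) via R0 from cites(b,j)
round 1: derive cover(e,j) via R0 from cites(e,j)
round 1: derive cover(f,i) via R0 from cites(f,i)
round 1: derive cover(i,a) via R0 from cites(i,a)
round 1: derive cover(i,f) via R0 from cites(i,f)
round 1: derive cover(j,f) via R0 from cites(j,f)
round 1: derive cover(j,i) via R0 from cites(j,i)
round 1: derive cover(j,j) via R0 from cites(j,j)
round 2: derive cover(b,f) via R1 from cover(b,a), cover(a,f)
round 2: derive cover(b,i) via R1 from cover(b,a), cover(a,i)
round 2: derive cover(e,f) via R1 from cover(e,j), cover(j,f)
round 2: derive cover(e,i) via R1 from cover(e,j), cover(j,i)
round 2: derive cover(f,a) via R1 from cover(f,i), cover(i,a)
round 2: derive cover(f,f) via R1 from cover(f,i), cover(i,f)
round 2: derive cover(i,i) via R1 from cover(i,a), cover(a,i)
round 2: derive cover(i,j) via R1 from cover(i,a), cover(a,j)
round 2: derive cover(j,a) via R1 from cover(j,i), cover(i,a)
round 3: derive cover(e,a) via R1 from cover(e,f), cover(f,a)
round 3: derive cover(f,j) via R1 from cover(f,a), cover(a,j)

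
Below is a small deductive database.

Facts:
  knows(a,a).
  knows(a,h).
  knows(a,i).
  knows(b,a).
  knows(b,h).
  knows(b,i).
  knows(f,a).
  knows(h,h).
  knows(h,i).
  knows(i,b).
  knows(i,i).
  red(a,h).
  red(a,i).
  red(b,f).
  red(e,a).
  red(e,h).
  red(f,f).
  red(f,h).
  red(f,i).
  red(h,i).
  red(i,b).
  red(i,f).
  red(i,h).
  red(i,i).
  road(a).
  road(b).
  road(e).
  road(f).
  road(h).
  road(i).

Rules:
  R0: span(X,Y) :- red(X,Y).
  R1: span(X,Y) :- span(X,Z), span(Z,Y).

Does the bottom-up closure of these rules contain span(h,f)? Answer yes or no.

round 1: derive span(a,h) via R0 from red(a,h)
round 1: derive span(a,i) via R0 from red(a,i)
round 1: derive span(b,f) via R0 from red(b,f)
round 1: derive span(e,a) via R0 from red(e,a)
round 1: derive span(e,h) via R0 from red(e,h)
round 1: derive span(f,f) via R0 from red(f,f)
round 1: derive span(f,h) via R0 from red(f,h)
round 1: derive span(f,i) via R0 from red(f,i)
round 1: derive span(h,i) via R0 from red(h,i)
round 1: derive span(i,b) via R0 from red(i,b)
round 1: derive span(i,f) via R0 from red(i,f)
round 1: derive span(i,h) via R0 from red(i,h)
round 1: derive span(i,i) via R0 from red(i,i)
round 2: derive span(a,b) via R1 from span(a,i), span(i,b)
round 2: derive span(a,f) via R1 from span(a,i), span(i,f)
round 2: derive span(b,h) via R1 from span(b,f), span(f,h)
round 2: derive span(b,i) via R1 from span(b,f), span(f,i)
round 2: derive span(e,i) via R1 from span(e,a), span(a,i)
round 2: derive span(f,b) via R1 from span(f,i), span(i,b)
round 2: derive span(h,b) via R1 from span(h,i), span(i,b)
round 2: derive span(h,f) via R1 from span(h,i), span(i,f)
round 2: derive span(h,h) via R1 from span(h,i), span(i,h)
round 3: derive span(b,b) via R1 from span(b,f), span(f,b)
round 3: derive span(e,b) via R1 from span(e,a), span(a,b)
round 3: derive span(e,f) via R1 from span(e,a), span(a,f)

yes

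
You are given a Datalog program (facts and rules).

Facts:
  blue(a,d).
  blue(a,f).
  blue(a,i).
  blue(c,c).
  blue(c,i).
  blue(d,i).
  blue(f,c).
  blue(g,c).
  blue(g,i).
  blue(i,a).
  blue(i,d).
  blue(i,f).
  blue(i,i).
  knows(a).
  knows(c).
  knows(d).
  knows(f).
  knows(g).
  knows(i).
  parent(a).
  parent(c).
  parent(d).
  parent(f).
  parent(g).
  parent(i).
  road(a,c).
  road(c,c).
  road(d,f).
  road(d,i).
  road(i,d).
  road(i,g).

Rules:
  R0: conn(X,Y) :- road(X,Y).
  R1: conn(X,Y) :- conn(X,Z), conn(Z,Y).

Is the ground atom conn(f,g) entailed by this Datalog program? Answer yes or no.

round 1: derive conn(a,c) via R0 from road(a,c)
round 1: derive conn(c,c) via R0 from road(c,c)
round 1: derive conn(d,f) via R0 from road(d,f)
round 1: derive conn(d,i) via R0 from road(d,i)
round 1: derive conn(i,d) via R0 from road(i,d)
round 1: derive conn(i,g) via R0 from road(i,g)
round 2: derive conn(d,d) via R1 from conn(d,i), conn(i,d)
round 2: derive conn(d,g) via R1 from conn(d,i), conn(i,g)
round 2: derive conn(i,f) via R1 from conn(i,d), conn(d,f)
round 2: derive conn(i,i) via R1 from conn(i,d), conn(d,i)

no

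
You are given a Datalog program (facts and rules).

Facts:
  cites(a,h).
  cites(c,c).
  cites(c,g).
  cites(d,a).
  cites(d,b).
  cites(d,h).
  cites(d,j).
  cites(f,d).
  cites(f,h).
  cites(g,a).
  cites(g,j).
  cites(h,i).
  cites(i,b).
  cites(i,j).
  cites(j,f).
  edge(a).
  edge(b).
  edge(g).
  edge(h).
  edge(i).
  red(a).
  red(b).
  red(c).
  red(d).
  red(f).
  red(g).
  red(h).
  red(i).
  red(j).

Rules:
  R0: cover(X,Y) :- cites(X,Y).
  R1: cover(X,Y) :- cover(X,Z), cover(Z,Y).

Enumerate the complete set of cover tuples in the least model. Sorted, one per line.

round 1: derive cover(a,h) via R0 from cites(a,h)
round 1: derive cover(c,c) via R0 from cites(c,c)
round 1: derive cover(c,g) via R0 from cites(c,g)
round 1: derive cover(d,a) via R0 from cites(d,a)
round 1: derive cover(d,b) via R0 from cites(d,b)
round 1: derive cover(d,h) via R0 from cites(d,h)
round 1: derive cover(d,j) via R0 from cites(d,j)
round 1: derive cover(f,d) via R0 from cites(f,d)
round 1: derive cover(f,h) via R0 from cites(f,h)
round 1: derive cover(g,a) via R0 from cites(g,a)
round 1: derive cover(g,j) via R0 from cites(g,j)
round 1: derive cover(h,i) via R0 from cites(h,i)
round 1: derive cover(i,b) via R0 from cites(i,b)
round 1: derive cover(i,j) via R0 from cites(i,j)
round 1: derive cover(j,f) via R0 from cites(j,f)
round 2: derive cover(a,i) via R1 from cover(a,h), cover(h,i)
round 2: derive cover(c,a) via R1 from cover(c,g), cover(g,a)
round 2: derive cover(c,j) via R1 from cover(c,g), cover(g,j)
round 2: derive cover(d,f) via R1 from cover(d,j), cover(j,f)
round 2: derive cover(d,i) via R1 from cover(d,h), cover(h,i)
round 2: derive cover(f,a) via R1 from cover(f,d), cover(d,a)
round 2: derive cover(f,b) via R1 from cover(f,d), cover(d,b)
round 2: derive cover(f,i) via R1 from cover(f,h), cover(h,i)
round 2: derive cover(f,j) via R1 from cover(f,d), cover(d,j)
round 2: derive cover(g,f) via R1 from cover(g,j), cover(j,f)
round 2: derive cover(g,h) via R1 from cover(g,a), cover(a,h)
round 2: derive cover(h,b) via R1 from cover(h,i), cover(i,b)
round 2: derive cover(h,j) via R1 from cover(h,i), cover(i,j)
round 2: derive cover(i,f) via R1 from cover(i,j), cover(j,f)
round 2: derive cover(j,d) via R1 from cover(j,f), cover(f,d)
round 2: derive cover(j,h) via R1 from cover(j,f), cover(f,h)
round 3: derive cover(a,b) via R1 from cover(a,h), cover(h,b)
round 3: derive cover(a,f) via R1 from cover(a,i), cover(i,f)
round 3: derive cover(a,j) via R1 from cover(a,h), cover(h,j)
round 3: derive cover(c,d) via R1 from cover(c,j), cover(j,d)
round 3: derive cover(c,f) via R1 from cover(c,g), cover(g,f)
round 3: derive cover(c,h) via R1 from cover(c,a), cover(a,h)
round 3: derive cover(c,i) via R1 from cover(c,a), cover(a,i)
round 3: derive cover(d,d) via R1 from cover(d,f), cover(f,d)
round 3: derive cover(f,f) via R1 from cover(f,d), cover(d,f)
round 3: derive cover(g,b) via R1 from cover(g,f), cover(f,b)
round 3: derive cover(g,d) via R1 from cover(g,f), cover(f,d)
round 3: derive cover(g,i) via R1 from cover(g,a), cover(a,i)
round 3: derive cover(h,d) via R1 from cover(h,j), cover(j,d)
round 3: derive cover(h,f) via R1 from cover(h,i), cover(i,f)
round 3: derive cover(h,h) via R1 from cover(h,j), cover(j,h)
round 3: derive cover(i,a) via R1 from cover(i,f), cover(f,a)
round 3: derive cover(i,d) via R1 from cover(i,f), cover(f,d)
round 3: derive cover(i,h) via R1 from cover(i,f), cover(f,h)
round 3: derive cover(i,i) via R1 from cover(i,f), cover(f,i)
round 3: derive cover(j,a) via R1 from cover(j,d), cover(d,a)
round 3: derive cover(j,b) via R1 from cover(j,d), cover(d,b)
round 3: derive cover(j,i) via R1 from cover(j,d), cover(d,i)
round 3: derive cover(j,j) via R1 from cover(j,d), cover(d,j)
round 4: derive cover(a,a) via R1 from cover(a,f), cover(f,a)
round 4: derive cover(a,d) via R1 from cover(a,f), cover(f,d)
round 4: derive cover(c,b) via R1 from cover(c,a), cover(a,b)
round 4: derive cover(h,a) via R1 from cover(h,d), cover(d,a)

cover(a,a)
cover(a,b)
cover(a,d)
cover(a,f)
cover(a,h)
cover(a,i)
cover(a,j)
cover(c,a)
cover(c,b)
cover(c,c)
cover(c,d)
cover(c,f)
cover(c,g)
cover(c,h)
cover(c,i)
cover(c,j)
cover(d,a)
cover(d,b)
cover(d,d)
cover(d,f)
cover(d,h)
cover(d,i)
cover(d,j)
cover(f,a)
cover(f,b)
cover(f,d)
cover(f,f)
cover(f,h)
cover(f,i)
cover(f,j)
cover(g,a)
cover(g,b)
cover(g,d)
cover(g,f)
cover(g,h)
cover(g,i)
cover(g,j)
cover(h,a)
cover(h,b)
cover(h,d)
cover(h,f)
cover(h,h)
cover(h,i)
cover(h,j)
cover(i,a)
cover(i,b)
cover(i,d)
cover(i,f)
cover(i,h)
cover(i,i)
cover(i,j)
cover(j,a)
cover(j,b)
cover(j,d)
cover(j,f)
cover(j,h)
cover(j,i)
cover(j,j)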